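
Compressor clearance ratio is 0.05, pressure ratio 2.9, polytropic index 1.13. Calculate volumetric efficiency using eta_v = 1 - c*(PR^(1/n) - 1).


PR^(1/n) = 2.9^(1/1.13) = 2.56567574
eta_v = 1 - 0.05 * (2.56567574 - 1)
eta_v = 0.9217

0.9217


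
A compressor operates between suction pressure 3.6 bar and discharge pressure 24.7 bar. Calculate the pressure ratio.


PR = P_high / P_low
PR = 24.7 / 3.6
PR = 6.861

6.861


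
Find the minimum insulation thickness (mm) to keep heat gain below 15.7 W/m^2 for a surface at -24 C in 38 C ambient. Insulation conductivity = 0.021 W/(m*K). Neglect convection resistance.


dT = 38 - (-24) = 62 K
thickness = k * dT / q_max * 1000
thickness = 0.021 * 62 / 15.7 * 1000
thickness = 82.9 mm

82.9


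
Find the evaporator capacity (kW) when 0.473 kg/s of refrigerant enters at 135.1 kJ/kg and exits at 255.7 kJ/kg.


dh = 255.7 - 135.1 = 120.6 kJ/kg
Q_evap = m_dot * dh = 0.473 * 120.6
Q_evap = 57.04 kW

57.04


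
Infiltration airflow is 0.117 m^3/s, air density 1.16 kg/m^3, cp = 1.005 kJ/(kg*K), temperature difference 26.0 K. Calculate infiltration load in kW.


Q = V_dot * rho * cp * dT
Q = 0.117 * 1.16 * 1.005 * 26.0
Q = 3.546 kW

3.546


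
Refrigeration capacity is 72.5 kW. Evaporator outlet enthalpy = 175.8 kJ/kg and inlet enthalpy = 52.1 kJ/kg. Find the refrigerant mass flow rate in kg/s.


dh = 175.8 - 52.1 = 123.7 kJ/kg
m_dot = Q / dh = 72.5 / 123.7 = 0.5861 kg/s

0.5861


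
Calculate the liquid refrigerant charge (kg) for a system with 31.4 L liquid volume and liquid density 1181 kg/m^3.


Charge = V * rho / 1000
Charge = 31.4 * 1181 / 1000
Charge = 37.08 kg

37.08


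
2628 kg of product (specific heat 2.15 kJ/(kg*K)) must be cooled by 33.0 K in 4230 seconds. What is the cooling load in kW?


Q = m * cp * dT / t
Q = 2628 * 2.15 * 33.0 / 4230
Q = 44.08 kW

44.08


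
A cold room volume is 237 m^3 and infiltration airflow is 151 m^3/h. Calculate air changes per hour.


ACH = flow / volume
ACH = 151 / 237
ACH = 0.637

0.637


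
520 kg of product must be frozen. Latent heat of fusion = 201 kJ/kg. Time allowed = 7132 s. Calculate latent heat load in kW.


Q_lat = m * h_fg / t
Q_lat = 520 * 201 / 7132
Q_lat = 14.66 kW

14.66


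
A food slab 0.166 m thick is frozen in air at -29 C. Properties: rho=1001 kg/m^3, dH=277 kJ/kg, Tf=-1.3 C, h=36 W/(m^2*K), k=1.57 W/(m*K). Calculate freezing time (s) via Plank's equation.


dT = -1.3 - (-29) = 27.7 K
term1 = a/(2h) = 0.166/(2*36) = 0.002305555556
term2 = a^2/(8k) = 0.166^2/(8*1.57) = 0.002193949045
t = rho*dH*1000/dT * (term1 + term2)
t = 1001*277*1000/27.7 * (0.002305555556 + 0.002193949045)
t = 45040 s

45040


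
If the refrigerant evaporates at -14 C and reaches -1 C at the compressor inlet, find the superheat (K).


Superheat = T_suction - T_evap
Superheat = -1 - (-14)
Superheat = 13 K

13


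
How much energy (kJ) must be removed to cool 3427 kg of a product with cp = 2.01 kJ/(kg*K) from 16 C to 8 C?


dT = 16 - (8) = 8 K
Q = m * cp * dT = 3427 * 2.01 * 8
Q = 55106 kJ

55106


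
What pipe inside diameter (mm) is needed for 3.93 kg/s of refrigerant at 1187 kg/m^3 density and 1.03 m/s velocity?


A = m_dot / (rho * v) = 3.93 / (1187 * 1.03) = 0.003214434693 m^2
d = sqrt(4*A/pi) * 1000
d = 64.0 mm

64.0


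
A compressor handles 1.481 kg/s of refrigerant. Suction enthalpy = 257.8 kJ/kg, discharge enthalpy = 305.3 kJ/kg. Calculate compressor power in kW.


dh = 305.3 - 257.8 = 47.5 kJ/kg
W = m_dot * dh = 1.481 * 47.5 = 70.35 kW

70.35


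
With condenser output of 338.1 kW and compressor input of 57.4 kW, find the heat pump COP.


COP_hp = Q_cond / W
COP_hp = 338.1 / 57.4
COP_hp = 5.89

5.89


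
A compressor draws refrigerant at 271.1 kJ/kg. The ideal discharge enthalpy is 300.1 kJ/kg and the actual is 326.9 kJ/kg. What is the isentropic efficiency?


dh_ideal = 300.1 - 271.1 = 29.0 kJ/kg
dh_actual = 326.9 - 271.1 = 55.8 kJ/kg
eta_s = dh_ideal / dh_actual = 29.0 / 55.8
eta_s = 0.5197

0.5197


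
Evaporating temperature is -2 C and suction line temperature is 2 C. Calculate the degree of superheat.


Superheat = T_suction - T_evap
Superheat = 2 - (-2)
Superheat = 4 K

4


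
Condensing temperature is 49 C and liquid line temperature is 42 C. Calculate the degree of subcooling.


Subcooling = T_cond - T_liquid
Subcooling = 49 - 42
Subcooling = 7 K

7


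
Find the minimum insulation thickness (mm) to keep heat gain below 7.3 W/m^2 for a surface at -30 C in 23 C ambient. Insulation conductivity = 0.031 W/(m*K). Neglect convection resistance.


dT = 23 - (-30) = 53 K
thickness = k * dT / q_max * 1000
thickness = 0.031 * 53 / 7.3 * 1000
thickness = 225.1 mm

225.1


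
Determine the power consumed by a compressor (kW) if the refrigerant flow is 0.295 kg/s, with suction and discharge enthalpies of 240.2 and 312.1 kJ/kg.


dh = 312.1 - 240.2 = 71.9 kJ/kg
W = m_dot * dh = 0.295 * 71.9 = 21.21 kW

21.21


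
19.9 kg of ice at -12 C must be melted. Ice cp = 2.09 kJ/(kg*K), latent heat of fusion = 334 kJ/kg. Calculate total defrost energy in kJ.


Sensible heat = cp * dT = 2.09 * 12 = 25.08 kJ/kg
Total per kg = 25.08 + 334 = 359.08 kJ/kg
Q = m * total = 19.9 * 359.08
Q = 7145.7 kJ

7145.7


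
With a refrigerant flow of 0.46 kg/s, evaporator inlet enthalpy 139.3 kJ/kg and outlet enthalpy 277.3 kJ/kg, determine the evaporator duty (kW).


dh = 277.3 - 139.3 = 138.0 kJ/kg
Q_evap = m_dot * dh = 0.46 * 138.0
Q_evap = 63.48 kW

63.48


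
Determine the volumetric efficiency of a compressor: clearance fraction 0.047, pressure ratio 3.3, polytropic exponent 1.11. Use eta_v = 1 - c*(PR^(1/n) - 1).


PR^(1/n) = 3.3^(1/1.11) = 2.93176851
eta_v = 1 - 0.047 * (2.93176851 - 1)
eta_v = 0.9092

0.9092


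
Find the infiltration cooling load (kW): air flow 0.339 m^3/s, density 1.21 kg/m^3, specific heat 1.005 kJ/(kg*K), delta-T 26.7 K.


Q = V_dot * rho * cp * dT
Q = 0.339 * 1.21 * 1.005 * 26.7
Q = 11.007 kW

11.007


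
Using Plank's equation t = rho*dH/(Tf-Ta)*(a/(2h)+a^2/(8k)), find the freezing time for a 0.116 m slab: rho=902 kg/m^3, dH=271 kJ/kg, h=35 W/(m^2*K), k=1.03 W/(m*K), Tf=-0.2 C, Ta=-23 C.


dT = -0.2 - (-23) = 22.8 K
term1 = a/(2h) = 0.116/(2*35) = 0.001657142857
term2 = a^2/(8k) = 0.116^2/(8*1.03) = 0.001633009709
t = rho*dH*1000/dT * (term1 + term2)
t = 902*271*1000/22.8 * (0.001657142857 + 0.001633009709)
t = 35274 s

35274


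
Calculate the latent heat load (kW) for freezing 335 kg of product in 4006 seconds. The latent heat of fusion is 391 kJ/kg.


Q_lat = m * h_fg / t
Q_lat = 335 * 391 / 4006
Q_lat = 32.7 kW

32.7


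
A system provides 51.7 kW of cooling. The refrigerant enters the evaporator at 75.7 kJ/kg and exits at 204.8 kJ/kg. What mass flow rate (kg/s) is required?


dh = 204.8 - 75.7 = 129.1 kJ/kg
m_dot = Q / dh = 51.7 / 129.1 = 0.4005 kg/s

0.4005


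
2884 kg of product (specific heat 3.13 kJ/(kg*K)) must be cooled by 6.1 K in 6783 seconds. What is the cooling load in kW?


Q = m * cp * dT / t
Q = 2884 * 3.13 * 6.1 / 6783
Q = 8.118 kW

8.118


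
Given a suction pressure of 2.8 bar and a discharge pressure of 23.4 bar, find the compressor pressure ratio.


PR = P_high / P_low
PR = 23.4 / 2.8
PR = 8.357

8.357


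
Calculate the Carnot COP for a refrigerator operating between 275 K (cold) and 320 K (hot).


dT = 320 - 275 = 45 K
COP_carnot = T_cold / dT = 275 / 45
COP_carnot = 6.111

6.111


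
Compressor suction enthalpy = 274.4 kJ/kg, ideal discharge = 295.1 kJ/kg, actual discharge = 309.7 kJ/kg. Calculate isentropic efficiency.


dh_ideal = 295.1 - 274.4 = 20.7 kJ/kg
dh_actual = 309.7 - 274.4 = 35.3 kJ/kg
eta_s = dh_ideal / dh_actual = 20.7 / 35.3
eta_s = 0.5864

0.5864


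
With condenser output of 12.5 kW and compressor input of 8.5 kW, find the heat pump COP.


COP_hp = Q_cond / W
COP_hp = 12.5 / 8.5
COP_hp = 1.471

1.471


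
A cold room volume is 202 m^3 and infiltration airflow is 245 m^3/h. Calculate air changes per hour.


ACH = flow / volume
ACH = 245 / 202
ACH = 1.213

1.213


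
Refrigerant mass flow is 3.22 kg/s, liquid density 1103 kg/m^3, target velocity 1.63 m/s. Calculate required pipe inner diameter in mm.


A = m_dot / (rho * v) = 3.22 / (1103 * 1.63) = 0.001790988325 m^2
d = sqrt(4*A/pi) * 1000
d = 47.8 mm

47.8


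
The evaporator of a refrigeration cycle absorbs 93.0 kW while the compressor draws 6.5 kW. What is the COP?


COP = Q_evap / W
COP = 93.0 / 6.5
COP = 14.308

14.308


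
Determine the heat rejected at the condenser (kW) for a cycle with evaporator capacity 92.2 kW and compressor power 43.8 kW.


Q_cond = Q_evap + W
Q_cond = 92.2 + 43.8
Q_cond = 136.0 kW

136.0


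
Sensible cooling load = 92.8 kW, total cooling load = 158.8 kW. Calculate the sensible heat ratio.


SHR = Q_sensible / Q_total
SHR = 92.8 / 158.8
SHR = 0.584

0.584


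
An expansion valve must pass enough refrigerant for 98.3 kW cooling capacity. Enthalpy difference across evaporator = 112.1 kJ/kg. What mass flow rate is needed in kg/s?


m_dot = Q / dh
m_dot = 98.3 / 112.1
m_dot = 0.8769 kg/s

0.8769


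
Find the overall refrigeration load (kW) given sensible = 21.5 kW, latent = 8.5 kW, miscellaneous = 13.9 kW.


Q_total = Q_s + Q_l + Q_misc
Q_total = 21.5 + 8.5 + 13.9
Q_total = 43.9 kW

43.9


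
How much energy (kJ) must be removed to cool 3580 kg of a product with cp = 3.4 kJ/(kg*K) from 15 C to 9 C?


dT = 15 - (9) = 6 K
Q = m * cp * dT = 3580 * 3.4 * 6
Q = 73032 kJ

73032


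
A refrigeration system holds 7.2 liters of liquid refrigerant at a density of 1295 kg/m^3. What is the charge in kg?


Charge = V * rho / 1000
Charge = 7.2 * 1295 / 1000
Charge = 9.32 kg

9.32


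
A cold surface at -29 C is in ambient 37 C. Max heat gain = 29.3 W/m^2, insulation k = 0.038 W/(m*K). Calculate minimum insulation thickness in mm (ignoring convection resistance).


dT = 37 - (-29) = 66 K
thickness = k * dT / q_max * 1000
thickness = 0.038 * 66 / 29.3 * 1000
thickness = 85.6 mm

85.6


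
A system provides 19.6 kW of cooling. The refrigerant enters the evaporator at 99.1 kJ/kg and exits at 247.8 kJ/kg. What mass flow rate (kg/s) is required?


dh = 247.8 - 99.1 = 148.7 kJ/kg
m_dot = Q / dh = 19.6 / 148.7 = 0.1318 kg/s

0.1318


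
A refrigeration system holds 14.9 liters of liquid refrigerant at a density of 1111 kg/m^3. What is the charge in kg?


Charge = V * rho / 1000
Charge = 14.9 * 1111 / 1000
Charge = 16.55 kg

16.55


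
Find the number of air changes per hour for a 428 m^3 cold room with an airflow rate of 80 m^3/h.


ACH = flow / volume
ACH = 80 / 428
ACH = 0.187

0.187


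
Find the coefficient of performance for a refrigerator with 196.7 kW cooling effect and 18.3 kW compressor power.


COP = Q_evap / W
COP = 196.7 / 18.3
COP = 10.749

10.749


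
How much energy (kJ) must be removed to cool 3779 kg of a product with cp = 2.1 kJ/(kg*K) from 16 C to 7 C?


dT = 16 - (7) = 9 K
Q = m * cp * dT = 3779 * 2.1 * 9
Q = 71423 kJ

71423


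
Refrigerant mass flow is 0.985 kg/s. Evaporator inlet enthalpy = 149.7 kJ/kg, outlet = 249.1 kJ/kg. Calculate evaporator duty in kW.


dh = 249.1 - 149.7 = 99.4 kJ/kg
Q_evap = m_dot * dh = 0.985 * 99.4
Q_evap = 97.91 kW

97.91


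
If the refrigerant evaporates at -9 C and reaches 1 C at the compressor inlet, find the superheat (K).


Superheat = T_suction - T_evap
Superheat = 1 - (-9)
Superheat = 10 K

10


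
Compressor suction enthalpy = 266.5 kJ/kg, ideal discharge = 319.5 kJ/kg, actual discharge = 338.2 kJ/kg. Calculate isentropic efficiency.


dh_ideal = 319.5 - 266.5 = 53.0 kJ/kg
dh_actual = 338.2 - 266.5 = 71.7 kJ/kg
eta_s = dh_ideal / dh_actual = 53.0 / 71.7
eta_s = 0.7392

0.7392


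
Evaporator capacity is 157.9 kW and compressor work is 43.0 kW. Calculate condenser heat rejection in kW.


Q_cond = Q_evap + W
Q_cond = 157.9 + 43.0
Q_cond = 200.9 kW

200.9


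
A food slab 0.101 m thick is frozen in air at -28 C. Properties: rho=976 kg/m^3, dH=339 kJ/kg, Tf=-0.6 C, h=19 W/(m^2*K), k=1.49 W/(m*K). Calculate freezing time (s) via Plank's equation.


dT = -0.6 - (-28) = 27.4 K
term1 = a/(2h) = 0.101/(2*19) = 0.002657894737
term2 = a^2/(8k) = 0.101^2/(8*1.49) = 0.0008557885906
t = rho*dH*1000/dT * (term1 + term2)
t = 976*339*1000/27.4 * (0.002657894737 + 0.0008557885906)
t = 42429 s

42429


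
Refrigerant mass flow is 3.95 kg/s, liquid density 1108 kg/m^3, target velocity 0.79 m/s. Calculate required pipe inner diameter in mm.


A = m_dot / (rho * v) = 3.95 / (1108 * 0.79) = 0.004512635379 m^2
d = sqrt(4*A/pi) * 1000
d = 75.8 mm

75.8


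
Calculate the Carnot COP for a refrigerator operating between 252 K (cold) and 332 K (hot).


dT = 332 - 252 = 80 K
COP_carnot = T_cold / dT = 252 / 80
COP_carnot = 3.15

3.15


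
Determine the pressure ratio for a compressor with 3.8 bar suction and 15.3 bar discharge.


PR = P_high / P_low
PR = 15.3 / 3.8
PR = 4.026

4.026


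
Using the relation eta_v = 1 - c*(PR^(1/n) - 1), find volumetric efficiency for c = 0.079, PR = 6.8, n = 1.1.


PR^(1/n) = 6.8^(1/1.1) = 5.71250094
eta_v = 1 - 0.079 * (5.71250094 - 1)
eta_v = 0.6277

0.6277


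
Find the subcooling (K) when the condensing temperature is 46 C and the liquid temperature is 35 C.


Subcooling = T_cond - T_liquid
Subcooling = 46 - 35
Subcooling = 11 K

11


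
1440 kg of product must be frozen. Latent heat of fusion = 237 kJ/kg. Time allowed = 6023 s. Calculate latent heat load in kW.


Q_lat = m * h_fg / t
Q_lat = 1440 * 237 / 6023
Q_lat = 56.66 kW

56.66


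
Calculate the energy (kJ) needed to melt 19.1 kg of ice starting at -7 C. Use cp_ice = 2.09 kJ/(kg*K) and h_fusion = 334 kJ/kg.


Sensible heat = cp * dT = 2.09 * 7 = 14.63 kJ/kg
Total per kg = 14.63 + 334 = 348.63 kJ/kg
Q = m * total = 19.1 * 348.63
Q = 6658.8 kJ

6658.8


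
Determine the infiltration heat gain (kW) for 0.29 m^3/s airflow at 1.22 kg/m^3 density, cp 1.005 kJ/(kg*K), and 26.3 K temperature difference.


Q = V_dot * rho * cp * dT
Q = 0.29 * 1.22 * 1.005 * 26.3
Q = 9.351 kW

9.351


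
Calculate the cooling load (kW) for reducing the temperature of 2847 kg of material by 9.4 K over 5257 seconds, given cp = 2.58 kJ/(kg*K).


Q = m * cp * dT / t
Q = 2847 * 2.58 * 9.4 / 5257
Q = 13.134 kW

13.134


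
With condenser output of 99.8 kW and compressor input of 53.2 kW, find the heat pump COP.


COP_hp = Q_cond / W
COP_hp = 99.8 / 53.2
COP_hp = 1.876

1.876


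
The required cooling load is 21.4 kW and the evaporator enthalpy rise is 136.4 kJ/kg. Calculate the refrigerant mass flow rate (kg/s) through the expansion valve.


m_dot = Q / dh
m_dot = 21.4 / 136.4
m_dot = 0.1569 kg/s

0.1569


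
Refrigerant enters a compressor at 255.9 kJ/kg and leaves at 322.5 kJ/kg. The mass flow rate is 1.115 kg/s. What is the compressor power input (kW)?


dh = 322.5 - 255.9 = 66.6 kJ/kg
W = m_dot * dh = 1.115 * 66.6 = 74.26 kW

74.26


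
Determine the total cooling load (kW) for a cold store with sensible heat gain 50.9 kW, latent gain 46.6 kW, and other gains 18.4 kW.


Q_total = Q_s + Q_l + Q_misc
Q_total = 50.9 + 46.6 + 18.4
Q_total = 115.9 kW

115.9


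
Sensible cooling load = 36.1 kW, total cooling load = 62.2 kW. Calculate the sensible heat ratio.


SHR = Q_sensible / Q_total
SHR = 36.1 / 62.2
SHR = 0.58

0.58


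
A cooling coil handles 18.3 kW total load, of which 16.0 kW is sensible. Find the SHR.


SHR = Q_sensible / Q_total
SHR = 16.0 / 18.3
SHR = 0.874

0.874


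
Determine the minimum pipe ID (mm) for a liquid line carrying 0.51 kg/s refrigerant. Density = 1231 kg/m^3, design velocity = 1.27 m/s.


A = m_dot / (rho * v) = 0.51 / (1231 * 1.27) = 0.0003262183616 m^2
d = sqrt(4*A/pi) * 1000
d = 20.4 mm

20.4


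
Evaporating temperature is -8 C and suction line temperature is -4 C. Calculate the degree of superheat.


Superheat = T_suction - T_evap
Superheat = -4 - (-8)
Superheat = 4 K

4


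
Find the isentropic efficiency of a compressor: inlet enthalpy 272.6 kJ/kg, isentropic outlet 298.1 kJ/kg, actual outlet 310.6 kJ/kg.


dh_ideal = 298.1 - 272.6 = 25.5 kJ/kg
dh_actual = 310.6 - 272.6 = 38.0 kJ/kg
eta_s = dh_ideal / dh_actual = 25.5 / 38.0
eta_s = 0.6711

0.6711


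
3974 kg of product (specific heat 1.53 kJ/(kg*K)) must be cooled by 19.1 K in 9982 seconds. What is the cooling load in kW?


Q = m * cp * dT / t
Q = 3974 * 1.53 * 19.1 / 9982
Q = 11.634 kW

11.634


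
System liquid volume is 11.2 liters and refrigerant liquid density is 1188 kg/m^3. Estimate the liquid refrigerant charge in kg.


Charge = V * rho / 1000
Charge = 11.2 * 1188 / 1000
Charge = 13.31 kg

13.31


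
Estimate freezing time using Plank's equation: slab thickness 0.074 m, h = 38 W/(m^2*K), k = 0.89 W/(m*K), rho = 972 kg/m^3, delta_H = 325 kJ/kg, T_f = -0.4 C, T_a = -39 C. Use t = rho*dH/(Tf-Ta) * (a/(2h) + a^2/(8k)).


dT = -0.4 - (-39) = 38.6 K
term1 = a/(2h) = 0.074/(2*38) = 0.0009736842105
term2 = a^2/(8k) = 0.074^2/(8*0.89) = 0.0007691011236
t = rho*dH*1000/dT * (term1 + term2)
t = 972*325*1000/38.6 * (0.0009736842105 + 0.0007691011236)
t = 14263 s

14263


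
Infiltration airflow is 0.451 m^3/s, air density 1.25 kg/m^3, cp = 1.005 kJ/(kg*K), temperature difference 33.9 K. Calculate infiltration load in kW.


Q = V_dot * rho * cp * dT
Q = 0.451 * 1.25 * 1.005 * 33.9
Q = 19.207 kW

19.207


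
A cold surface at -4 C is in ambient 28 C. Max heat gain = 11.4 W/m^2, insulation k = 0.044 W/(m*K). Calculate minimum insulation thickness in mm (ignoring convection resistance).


dT = 28 - (-4) = 32 K
thickness = k * dT / q_max * 1000
thickness = 0.044 * 32 / 11.4 * 1000
thickness = 123.5 mm

123.5


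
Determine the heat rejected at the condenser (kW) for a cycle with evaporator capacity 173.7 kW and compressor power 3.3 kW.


Q_cond = Q_evap + W
Q_cond = 173.7 + 3.3
Q_cond = 177.0 kW

177.0


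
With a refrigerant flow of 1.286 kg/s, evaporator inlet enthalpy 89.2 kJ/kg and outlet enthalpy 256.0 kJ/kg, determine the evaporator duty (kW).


dh = 256.0 - 89.2 = 166.8 kJ/kg
Q_evap = m_dot * dh = 1.286 * 166.8
Q_evap = 214.5 kW

214.5


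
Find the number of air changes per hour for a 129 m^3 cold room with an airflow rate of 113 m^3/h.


ACH = flow / volume
ACH = 113 / 129
ACH = 0.876

0.876


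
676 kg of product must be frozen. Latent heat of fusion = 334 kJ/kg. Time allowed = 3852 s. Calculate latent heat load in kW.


Q_lat = m * h_fg / t
Q_lat = 676 * 334 / 3852
Q_lat = 58.61 kW

58.61


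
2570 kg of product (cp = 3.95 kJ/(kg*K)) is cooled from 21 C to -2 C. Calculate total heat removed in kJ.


dT = 21 - (-2) = 23 K
Q = m * cp * dT = 2570 * 3.95 * 23
Q = 233485 kJ

233485


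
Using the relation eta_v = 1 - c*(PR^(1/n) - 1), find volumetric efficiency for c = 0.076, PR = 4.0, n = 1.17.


PR^(1/n) = 4.0^(1/1.17) = 3.27025177
eta_v = 1 - 0.076 * (3.27025177 - 1)
eta_v = 0.8275

0.8275


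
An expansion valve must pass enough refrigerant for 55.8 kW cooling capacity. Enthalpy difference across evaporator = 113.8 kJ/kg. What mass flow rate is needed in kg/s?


m_dot = Q / dh
m_dot = 55.8 / 113.8
m_dot = 0.4903 kg/s

0.4903


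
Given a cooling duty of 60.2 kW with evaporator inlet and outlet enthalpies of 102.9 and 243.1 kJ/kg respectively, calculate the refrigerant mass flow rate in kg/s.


dh = 243.1 - 102.9 = 140.2 kJ/kg
m_dot = Q / dh = 60.2 / 140.2 = 0.4294 kg/s

0.4294


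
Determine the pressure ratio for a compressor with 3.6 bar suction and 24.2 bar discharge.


PR = P_high / P_low
PR = 24.2 / 3.6
PR = 6.722

6.722


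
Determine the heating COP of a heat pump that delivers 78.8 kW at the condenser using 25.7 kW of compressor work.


COP_hp = Q_cond / W
COP_hp = 78.8 / 25.7
COP_hp = 3.066

3.066


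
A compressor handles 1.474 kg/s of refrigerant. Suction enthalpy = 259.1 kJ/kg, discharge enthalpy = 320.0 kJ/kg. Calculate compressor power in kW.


dh = 320.0 - 259.1 = 60.9 kJ/kg
W = m_dot * dh = 1.474 * 60.9 = 89.77 kW

89.77


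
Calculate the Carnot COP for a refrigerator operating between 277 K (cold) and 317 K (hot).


dT = 317 - 277 = 40 K
COP_carnot = T_cold / dT = 277 / 40
COP_carnot = 6.925

6.925


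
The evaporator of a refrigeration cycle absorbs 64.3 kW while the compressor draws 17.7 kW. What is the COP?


COP = Q_evap / W
COP = 64.3 / 17.7
COP = 3.633

3.633


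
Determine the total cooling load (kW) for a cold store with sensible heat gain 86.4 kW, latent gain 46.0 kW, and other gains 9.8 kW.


Q_total = Q_s + Q_l + Q_misc
Q_total = 86.4 + 46.0 + 9.8
Q_total = 142.2 kW

142.2


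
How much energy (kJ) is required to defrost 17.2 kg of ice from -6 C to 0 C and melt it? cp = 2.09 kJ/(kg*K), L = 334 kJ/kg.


Sensible heat = cp * dT = 2.09 * 6 = 12.54 kJ/kg
Total per kg = 12.54 + 334 = 346.54 kJ/kg
Q = m * total = 17.2 * 346.54
Q = 5960.5 kJ

5960.5


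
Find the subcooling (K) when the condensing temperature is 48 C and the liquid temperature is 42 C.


Subcooling = T_cond - T_liquid
Subcooling = 48 - 42
Subcooling = 6 K

6


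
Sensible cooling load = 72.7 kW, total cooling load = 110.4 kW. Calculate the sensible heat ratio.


SHR = Q_sensible / Q_total
SHR = 72.7 / 110.4
SHR = 0.659

0.659


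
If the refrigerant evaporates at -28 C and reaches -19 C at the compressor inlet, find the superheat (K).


Superheat = T_suction - T_evap
Superheat = -19 - (-28)
Superheat = 9 K

9


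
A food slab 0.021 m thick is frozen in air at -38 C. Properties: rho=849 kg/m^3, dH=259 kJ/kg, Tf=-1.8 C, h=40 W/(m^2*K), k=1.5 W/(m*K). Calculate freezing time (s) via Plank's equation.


dT = -1.8 - (-38) = 36.2 K
term1 = a/(2h) = 0.021/(2*40) = 0.0002625
term2 = a^2/(8k) = 0.021^2/(8*1.5) = 0.00003675
t = rho*dH*1000/dT * (term1 + term2)
t = 849*259*1000/36.2 * (0.0002625 + 0.00003675)
t = 1818 s

1818


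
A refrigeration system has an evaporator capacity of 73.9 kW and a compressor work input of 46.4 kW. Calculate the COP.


COP = Q_evap / W
COP = 73.9 / 46.4
COP = 1.593

1.593


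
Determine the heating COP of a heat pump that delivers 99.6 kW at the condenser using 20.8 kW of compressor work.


COP_hp = Q_cond / W
COP_hp = 99.6 / 20.8
COP_hp = 4.788

4.788


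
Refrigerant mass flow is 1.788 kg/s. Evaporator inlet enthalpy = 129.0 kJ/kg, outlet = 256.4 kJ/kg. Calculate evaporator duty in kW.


dh = 256.4 - 129.0 = 127.4 kJ/kg
Q_evap = m_dot * dh = 1.788 * 127.4
Q_evap = 227.79 kW

227.79


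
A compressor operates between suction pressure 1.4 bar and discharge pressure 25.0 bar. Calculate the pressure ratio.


PR = P_high / P_low
PR = 25.0 / 1.4
PR = 17.857

17.857


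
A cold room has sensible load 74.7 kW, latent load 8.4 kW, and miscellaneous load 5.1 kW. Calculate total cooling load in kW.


Q_total = Q_s + Q_l + Q_misc
Q_total = 74.7 + 8.4 + 5.1
Q_total = 88.2 kW

88.2


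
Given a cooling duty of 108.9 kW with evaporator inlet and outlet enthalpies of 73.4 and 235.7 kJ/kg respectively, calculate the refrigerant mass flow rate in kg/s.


dh = 235.7 - 73.4 = 162.3 kJ/kg
m_dot = Q / dh = 108.9 / 162.3 = 0.671 kg/s

0.671


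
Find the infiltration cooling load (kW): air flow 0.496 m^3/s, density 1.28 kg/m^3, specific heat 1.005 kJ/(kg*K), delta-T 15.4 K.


Q = V_dot * rho * cp * dT
Q = 0.496 * 1.28 * 1.005 * 15.4
Q = 9.826 kW

9.826


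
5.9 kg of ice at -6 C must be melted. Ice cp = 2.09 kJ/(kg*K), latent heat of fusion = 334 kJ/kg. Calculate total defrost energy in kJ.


Sensible heat = cp * dT = 2.09 * 6 = 12.54 kJ/kg
Total per kg = 12.54 + 334 = 346.54 kJ/kg
Q = m * total = 5.9 * 346.54
Q = 2044.6 kJ

2044.6


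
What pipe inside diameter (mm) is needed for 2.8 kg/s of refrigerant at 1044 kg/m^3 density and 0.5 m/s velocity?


A = m_dot / (rho * v) = 2.8 / (1044 * 0.5) = 0.005363984674 m^2
d = sqrt(4*A/pi) * 1000
d = 82.6 mm

82.6


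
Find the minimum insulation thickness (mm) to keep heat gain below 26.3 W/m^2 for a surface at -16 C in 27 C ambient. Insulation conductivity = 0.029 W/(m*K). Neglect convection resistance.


dT = 27 - (-16) = 43 K
thickness = k * dT / q_max * 1000
thickness = 0.029 * 43 / 26.3 * 1000
thickness = 47.4 mm

47.4


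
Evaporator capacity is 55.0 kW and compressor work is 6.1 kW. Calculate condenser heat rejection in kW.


Q_cond = Q_evap + W
Q_cond = 55.0 + 6.1
Q_cond = 61.1 kW

61.1


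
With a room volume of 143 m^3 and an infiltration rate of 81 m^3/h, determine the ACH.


ACH = flow / volume
ACH = 81 / 143
ACH = 0.566

0.566


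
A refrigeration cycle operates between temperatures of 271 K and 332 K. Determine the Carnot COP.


dT = 332 - 271 = 61 K
COP_carnot = T_cold / dT = 271 / 61
COP_carnot = 4.443

4.443


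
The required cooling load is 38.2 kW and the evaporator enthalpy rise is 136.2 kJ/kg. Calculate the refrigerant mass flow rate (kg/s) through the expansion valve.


m_dot = Q / dh
m_dot = 38.2 / 136.2
m_dot = 0.2805 kg/s

0.2805


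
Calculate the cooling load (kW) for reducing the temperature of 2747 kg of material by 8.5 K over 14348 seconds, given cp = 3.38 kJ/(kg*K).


Q = m * cp * dT / t
Q = 2747 * 3.38 * 8.5 / 14348
Q = 5.501 kW

5.501


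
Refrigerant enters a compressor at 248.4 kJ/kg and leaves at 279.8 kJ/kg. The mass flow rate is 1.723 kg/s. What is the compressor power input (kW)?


dh = 279.8 - 248.4 = 31.4 kJ/kg
W = m_dot * dh = 1.723 * 31.4 = 54.1 kW

54.1


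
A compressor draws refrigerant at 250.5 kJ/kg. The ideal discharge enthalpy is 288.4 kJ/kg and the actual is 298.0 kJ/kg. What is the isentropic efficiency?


dh_ideal = 288.4 - 250.5 = 37.9 kJ/kg
dh_actual = 298.0 - 250.5 = 47.5 kJ/kg
eta_s = dh_ideal / dh_actual = 37.9 / 47.5
eta_s = 0.7979

0.7979


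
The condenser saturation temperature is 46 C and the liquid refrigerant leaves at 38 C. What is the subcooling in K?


Subcooling = T_cond - T_liquid
Subcooling = 46 - 38
Subcooling = 8 K

8


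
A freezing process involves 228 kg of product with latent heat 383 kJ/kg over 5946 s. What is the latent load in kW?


Q_lat = m * h_fg / t
Q_lat = 228 * 383 / 5946
Q_lat = 14.69 kW

14.69


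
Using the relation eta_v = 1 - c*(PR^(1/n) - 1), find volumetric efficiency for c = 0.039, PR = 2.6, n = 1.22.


PR^(1/n) = 2.6^(1/1.22) = 2.18847751
eta_v = 1 - 0.039 * (2.18847751 - 1)
eta_v = 0.9536

0.9536


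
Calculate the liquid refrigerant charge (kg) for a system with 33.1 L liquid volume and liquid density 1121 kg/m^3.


Charge = V * rho / 1000
Charge = 33.1 * 1121 / 1000
Charge = 37.11 kg

37.11


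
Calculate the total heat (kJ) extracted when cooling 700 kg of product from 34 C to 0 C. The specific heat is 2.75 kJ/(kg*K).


dT = 34 - (0) = 34 K
Q = m * cp * dT = 700 * 2.75 * 34
Q = 65450 kJ

65450


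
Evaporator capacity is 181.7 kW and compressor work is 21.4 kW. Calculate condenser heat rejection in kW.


Q_cond = Q_evap + W
Q_cond = 181.7 + 21.4
Q_cond = 203.1 kW

203.1


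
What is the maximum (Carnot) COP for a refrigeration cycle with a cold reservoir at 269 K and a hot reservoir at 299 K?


dT = 299 - 269 = 30 K
COP_carnot = T_cold / dT = 269 / 30
COP_carnot = 8.967

8.967


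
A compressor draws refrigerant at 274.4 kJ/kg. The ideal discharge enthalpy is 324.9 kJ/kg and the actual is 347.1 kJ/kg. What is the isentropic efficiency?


dh_ideal = 324.9 - 274.4 = 50.5 kJ/kg
dh_actual = 347.1 - 274.4 = 72.7 kJ/kg
eta_s = dh_ideal / dh_actual = 50.5 / 72.7
eta_s = 0.6946

0.6946


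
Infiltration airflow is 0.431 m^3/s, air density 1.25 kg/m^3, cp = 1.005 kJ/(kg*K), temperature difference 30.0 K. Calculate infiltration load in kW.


Q = V_dot * rho * cp * dT
Q = 0.431 * 1.25 * 1.005 * 30.0
Q = 16.243 kW

16.243


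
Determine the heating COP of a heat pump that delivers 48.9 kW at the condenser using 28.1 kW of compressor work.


COP_hp = Q_cond / W
COP_hp = 48.9 / 28.1
COP_hp = 1.74

1.74


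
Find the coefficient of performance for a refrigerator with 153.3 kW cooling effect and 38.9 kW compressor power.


COP = Q_evap / W
COP = 153.3 / 38.9
COP = 3.941

3.941


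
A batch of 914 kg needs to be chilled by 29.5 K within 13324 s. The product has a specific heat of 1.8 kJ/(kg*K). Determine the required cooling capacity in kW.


Q = m * cp * dT / t
Q = 914 * 1.8 * 29.5 / 13324
Q = 3.643 kW

3.643


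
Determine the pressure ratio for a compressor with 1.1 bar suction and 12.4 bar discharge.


PR = P_high / P_low
PR = 12.4 / 1.1
PR = 11.273

11.273


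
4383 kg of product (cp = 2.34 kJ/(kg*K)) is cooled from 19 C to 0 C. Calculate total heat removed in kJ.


dT = 19 - (0) = 19 K
Q = m * cp * dT = 4383 * 2.34 * 19
Q = 194868 kJ

194868


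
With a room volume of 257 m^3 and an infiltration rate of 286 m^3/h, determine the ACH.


ACH = flow / volume
ACH = 286 / 257
ACH = 1.113

1.113


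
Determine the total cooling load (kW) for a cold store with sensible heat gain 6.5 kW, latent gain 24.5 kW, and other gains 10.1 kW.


Q_total = Q_s + Q_l + Q_misc
Q_total = 6.5 + 24.5 + 10.1
Q_total = 41.1 kW

41.1


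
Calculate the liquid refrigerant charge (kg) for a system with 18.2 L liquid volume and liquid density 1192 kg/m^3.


Charge = V * rho / 1000
Charge = 18.2 * 1192 / 1000
Charge = 21.69 kg

21.69


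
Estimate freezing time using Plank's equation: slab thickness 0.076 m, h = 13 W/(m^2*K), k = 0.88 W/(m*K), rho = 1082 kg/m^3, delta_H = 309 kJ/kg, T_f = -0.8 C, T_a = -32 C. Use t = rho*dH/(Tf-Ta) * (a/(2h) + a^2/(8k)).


dT = -0.8 - (-32) = 31.2 K
term1 = a/(2h) = 0.076/(2*13) = 0.002923076923
term2 = a^2/(8k) = 0.076^2/(8*0.88) = 0.0008204545455
t = rho*dH*1000/dT * (term1 + term2)
t = 1082*309*1000/31.2 * (0.002923076923 + 0.0008204545455)
t = 40116 s

40116


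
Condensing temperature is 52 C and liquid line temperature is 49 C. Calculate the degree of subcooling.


Subcooling = T_cond - T_liquid
Subcooling = 52 - 49
Subcooling = 3 K

3


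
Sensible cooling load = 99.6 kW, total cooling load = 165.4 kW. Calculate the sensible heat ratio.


SHR = Q_sensible / Q_total
SHR = 99.6 / 165.4
SHR = 0.602

0.602


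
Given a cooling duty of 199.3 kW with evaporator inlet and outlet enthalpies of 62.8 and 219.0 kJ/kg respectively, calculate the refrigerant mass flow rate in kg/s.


dh = 219.0 - 62.8 = 156.2 kJ/kg
m_dot = Q / dh = 199.3 / 156.2 = 1.2759 kg/s

1.2759


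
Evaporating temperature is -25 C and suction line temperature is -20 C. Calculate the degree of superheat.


Superheat = T_suction - T_evap
Superheat = -20 - (-25)
Superheat = 5 K

5


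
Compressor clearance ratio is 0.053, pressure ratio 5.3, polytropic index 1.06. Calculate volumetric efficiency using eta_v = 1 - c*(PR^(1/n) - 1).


PR^(1/n) = 5.3^(1/1.06) = 4.82257646
eta_v = 1 - 0.053 * (4.82257646 - 1)
eta_v = 0.7974

0.7974


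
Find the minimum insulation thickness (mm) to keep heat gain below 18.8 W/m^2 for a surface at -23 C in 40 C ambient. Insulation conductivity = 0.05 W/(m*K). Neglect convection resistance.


dT = 40 - (-23) = 63 K
thickness = k * dT / q_max * 1000
thickness = 0.05 * 63 / 18.8 * 1000
thickness = 167.6 mm

167.6


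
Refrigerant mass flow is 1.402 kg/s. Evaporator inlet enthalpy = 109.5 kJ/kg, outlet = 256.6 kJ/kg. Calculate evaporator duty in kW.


dh = 256.6 - 109.5 = 147.1 kJ/kg
Q_evap = m_dot * dh = 1.402 * 147.1
Q_evap = 206.23 kW

206.23


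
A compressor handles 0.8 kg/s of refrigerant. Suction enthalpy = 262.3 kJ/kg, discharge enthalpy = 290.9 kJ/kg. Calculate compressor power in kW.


dh = 290.9 - 262.3 = 28.6 kJ/kg
W = m_dot * dh = 0.8 * 28.6 = 22.88 kW

22.88


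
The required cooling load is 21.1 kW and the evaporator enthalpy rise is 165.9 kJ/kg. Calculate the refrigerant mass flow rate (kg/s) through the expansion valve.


m_dot = Q / dh
m_dot = 21.1 / 165.9
m_dot = 0.1272 kg/s

0.1272


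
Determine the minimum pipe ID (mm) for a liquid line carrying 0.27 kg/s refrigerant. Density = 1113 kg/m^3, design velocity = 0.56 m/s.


A = m_dot / (rho * v) = 0.27 / (1113 * 0.56) = 0.0004331921448 m^2
d = sqrt(4*A/pi) * 1000
d = 23.5 mm

23.5


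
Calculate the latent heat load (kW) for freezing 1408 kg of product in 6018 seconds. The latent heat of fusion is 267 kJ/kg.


Q_lat = m * h_fg / t
Q_lat = 1408 * 267 / 6018
Q_lat = 62.47 kW

62.47


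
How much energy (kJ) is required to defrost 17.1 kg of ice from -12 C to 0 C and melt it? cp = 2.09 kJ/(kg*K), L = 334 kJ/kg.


Sensible heat = cp * dT = 2.09 * 12 = 25.08 kJ/kg
Total per kg = 25.08 + 334 = 359.08 kJ/kg
Q = m * total = 17.1 * 359.08
Q = 6140.3 kJ

6140.3


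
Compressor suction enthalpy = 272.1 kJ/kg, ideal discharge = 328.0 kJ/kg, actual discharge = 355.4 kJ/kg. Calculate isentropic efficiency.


dh_ideal = 328.0 - 272.1 = 55.9 kJ/kg
dh_actual = 355.4 - 272.1 = 83.3 kJ/kg
eta_s = dh_ideal / dh_actual = 55.9 / 83.3
eta_s = 0.6711

0.6711


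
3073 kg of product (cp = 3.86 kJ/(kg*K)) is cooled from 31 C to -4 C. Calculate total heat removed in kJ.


dT = 31 - (-4) = 35 K
Q = m * cp * dT = 3073 * 3.86 * 35
Q = 415162 kJ

415162


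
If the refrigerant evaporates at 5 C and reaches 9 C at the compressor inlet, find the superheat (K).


Superheat = T_suction - T_evap
Superheat = 9 - (5)
Superheat = 4 K

4


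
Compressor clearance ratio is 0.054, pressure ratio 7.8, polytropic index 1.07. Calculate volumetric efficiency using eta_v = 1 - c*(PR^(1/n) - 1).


PR^(1/n) = 7.8^(1/1.07) = 6.81919757
eta_v = 1 - 0.054 * (6.81919757 - 1)
eta_v = 0.6858

0.6858


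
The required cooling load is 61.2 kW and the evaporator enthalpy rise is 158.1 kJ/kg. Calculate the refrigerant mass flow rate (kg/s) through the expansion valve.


m_dot = Q / dh
m_dot = 61.2 / 158.1
m_dot = 0.3871 kg/s

0.3871


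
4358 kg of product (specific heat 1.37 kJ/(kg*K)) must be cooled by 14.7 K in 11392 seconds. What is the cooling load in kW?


Q = m * cp * dT / t
Q = 4358 * 1.37 * 14.7 / 11392
Q = 7.704 kW

7.704


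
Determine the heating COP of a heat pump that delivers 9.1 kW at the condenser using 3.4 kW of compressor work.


COP_hp = Q_cond / W
COP_hp = 9.1 / 3.4
COP_hp = 2.676

2.676


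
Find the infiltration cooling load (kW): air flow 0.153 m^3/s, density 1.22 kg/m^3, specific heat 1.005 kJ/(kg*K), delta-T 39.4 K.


Q = V_dot * rho * cp * dT
Q = 0.153 * 1.22 * 1.005 * 39.4
Q = 7.391 kW

7.391


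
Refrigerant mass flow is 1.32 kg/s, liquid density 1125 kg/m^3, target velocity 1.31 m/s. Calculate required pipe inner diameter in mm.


A = m_dot / (rho * v) = 1.32 / (1125 * 1.31) = 0.0008956743003 m^2
d = sqrt(4*A/pi) * 1000
d = 33.8 mm

33.8


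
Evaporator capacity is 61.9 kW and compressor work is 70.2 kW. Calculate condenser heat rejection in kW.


Q_cond = Q_evap + W
Q_cond = 61.9 + 70.2
Q_cond = 132.1 kW

132.1


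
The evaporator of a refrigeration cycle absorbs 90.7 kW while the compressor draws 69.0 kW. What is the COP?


COP = Q_evap / W
COP = 90.7 / 69.0
COP = 1.314

1.314


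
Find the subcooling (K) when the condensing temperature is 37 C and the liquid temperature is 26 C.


Subcooling = T_cond - T_liquid
Subcooling = 37 - 26
Subcooling = 11 K

11


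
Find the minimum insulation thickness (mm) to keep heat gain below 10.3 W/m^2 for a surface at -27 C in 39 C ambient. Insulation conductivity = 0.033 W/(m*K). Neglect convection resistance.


dT = 39 - (-27) = 66 K
thickness = k * dT / q_max * 1000
thickness = 0.033 * 66 / 10.3 * 1000
thickness = 211.5 mm

211.5


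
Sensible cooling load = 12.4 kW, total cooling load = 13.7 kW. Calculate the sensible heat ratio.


SHR = Q_sensible / Q_total
SHR = 12.4 / 13.7
SHR = 0.905

0.905


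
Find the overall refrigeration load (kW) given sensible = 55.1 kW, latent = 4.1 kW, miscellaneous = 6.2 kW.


Q_total = Q_s + Q_l + Q_misc
Q_total = 55.1 + 4.1 + 6.2
Q_total = 65.4 kW

65.4


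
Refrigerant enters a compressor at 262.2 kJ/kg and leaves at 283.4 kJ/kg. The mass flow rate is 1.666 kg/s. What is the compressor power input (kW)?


dh = 283.4 - 262.2 = 21.2 kJ/kg
W = m_dot * dh = 1.666 * 21.2 = 35.32 kW

35.32


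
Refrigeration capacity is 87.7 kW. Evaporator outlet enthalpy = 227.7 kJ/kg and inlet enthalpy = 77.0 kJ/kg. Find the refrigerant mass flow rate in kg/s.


dh = 227.7 - 77.0 = 150.7 kJ/kg
m_dot = Q / dh = 87.7 / 150.7 = 0.582 kg/s

0.582


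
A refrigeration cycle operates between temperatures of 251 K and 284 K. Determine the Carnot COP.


dT = 284 - 251 = 33 K
COP_carnot = T_cold / dT = 251 / 33
COP_carnot = 7.606

7.606


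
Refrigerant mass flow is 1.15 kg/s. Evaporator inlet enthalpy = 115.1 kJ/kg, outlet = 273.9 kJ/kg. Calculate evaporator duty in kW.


dh = 273.9 - 115.1 = 158.8 kJ/kg
Q_evap = m_dot * dh = 1.15 * 158.8
Q_evap = 182.62 kW

182.62


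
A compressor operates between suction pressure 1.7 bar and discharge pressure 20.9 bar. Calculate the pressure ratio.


PR = P_high / P_low
PR = 20.9 / 1.7
PR = 12.294

12.294


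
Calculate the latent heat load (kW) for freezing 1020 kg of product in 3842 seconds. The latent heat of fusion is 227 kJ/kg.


Q_lat = m * h_fg / t
Q_lat = 1020 * 227 / 3842
Q_lat = 60.27 kW

60.27


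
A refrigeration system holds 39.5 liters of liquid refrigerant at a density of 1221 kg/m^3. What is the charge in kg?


Charge = V * rho / 1000
Charge = 39.5 * 1221 / 1000
Charge = 48.23 kg

48.23


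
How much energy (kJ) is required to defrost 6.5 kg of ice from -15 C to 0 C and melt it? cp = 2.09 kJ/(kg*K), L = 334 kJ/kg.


Sensible heat = cp * dT = 2.09 * 15 = 31.35 kJ/kg
Total per kg = 31.35 + 334 = 365.35 kJ/kg
Q = m * total = 6.5 * 365.35
Q = 2374.8 kJ

2374.8


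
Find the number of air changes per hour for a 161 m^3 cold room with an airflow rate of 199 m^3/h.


ACH = flow / volume
ACH = 199 / 161
ACH = 1.236

1.236


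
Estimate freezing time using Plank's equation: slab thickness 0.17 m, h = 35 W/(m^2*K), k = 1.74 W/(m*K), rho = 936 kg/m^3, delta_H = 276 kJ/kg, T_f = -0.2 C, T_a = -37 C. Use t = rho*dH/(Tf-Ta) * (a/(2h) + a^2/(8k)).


dT = -0.2 - (-37) = 36.8 K
term1 = a/(2h) = 0.17/(2*35) = 0.002428571429
term2 = a^2/(8k) = 0.17^2/(8*1.74) = 0.002076149425
t = rho*dH*1000/dT * (term1 + term2)
t = 936*276*1000/36.8 * (0.002428571429 + 0.002076149425)
t = 31623 s

31623


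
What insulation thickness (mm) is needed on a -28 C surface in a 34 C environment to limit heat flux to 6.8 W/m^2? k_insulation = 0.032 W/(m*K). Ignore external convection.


dT = 34 - (-28) = 62 K
thickness = k * dT / q_max * 1000
thickness = 0.032 * 62 / 6.8 * 1000
thickness = 291.8 mm

291.8


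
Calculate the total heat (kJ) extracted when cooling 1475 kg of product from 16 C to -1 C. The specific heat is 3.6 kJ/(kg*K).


dT = 16 - (-1) = 17 K
Q = m * cp * dT = 1475 * 3.6 * 17
Q = 90270 kJ

90270


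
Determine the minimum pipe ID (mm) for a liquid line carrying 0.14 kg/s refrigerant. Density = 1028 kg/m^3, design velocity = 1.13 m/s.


A = m_dot / (rho * v) = 0.14 / (1028 * 1.13) = 0.0001205192659 m^2
d = sqrt(4*A/pi) * 1000
d = 12.4 mm

12.4


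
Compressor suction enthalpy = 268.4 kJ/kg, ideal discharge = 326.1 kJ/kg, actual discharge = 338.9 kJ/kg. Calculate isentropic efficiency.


dh_ideal = 326.1 - 268.4 = 57.7 kJ/kg
dh_actual = 338.9 - 268.4 = 70.5 kJ/kg
eta_s = dh_ideal / dh_actual = 57.7 / 70.5
eta_s = 0.8184

0.8184


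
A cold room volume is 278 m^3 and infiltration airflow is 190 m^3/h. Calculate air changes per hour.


ACH = flow / volume
ACH = 190 / 278
ACH = 0.683

0.683
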